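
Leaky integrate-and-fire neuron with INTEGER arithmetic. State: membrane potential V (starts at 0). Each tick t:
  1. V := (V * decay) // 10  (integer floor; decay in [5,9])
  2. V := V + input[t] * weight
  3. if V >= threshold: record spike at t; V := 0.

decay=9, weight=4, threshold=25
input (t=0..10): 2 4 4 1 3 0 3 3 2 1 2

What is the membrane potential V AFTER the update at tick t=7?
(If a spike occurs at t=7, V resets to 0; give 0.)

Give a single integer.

Answer: 0

Derivation:
t=0: input=2 -> V=8
t=1: input=4 -> V=23
t=2: input=4 -> V=0 FIRE
t=3: input=1 -> V=4
t=4: input=3 -> V=15
t=5: input=0 -> V=13
t=6: input=3 -> V=23
t=7: input=3 -> V=0 FIRE
t=8: input=2 -> V=8
t=9: input=1 -> V=11
t=10: input=2 -> V=17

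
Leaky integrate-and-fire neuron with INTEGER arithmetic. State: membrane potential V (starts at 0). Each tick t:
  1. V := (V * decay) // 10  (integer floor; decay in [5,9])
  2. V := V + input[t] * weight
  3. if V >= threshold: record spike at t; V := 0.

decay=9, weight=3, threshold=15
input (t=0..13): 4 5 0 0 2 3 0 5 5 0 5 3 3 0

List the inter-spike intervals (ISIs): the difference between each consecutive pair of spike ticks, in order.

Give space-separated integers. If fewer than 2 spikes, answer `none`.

Answer: 6 1 2 2

Derivation:
t=0: input=4 -> V=12
t=1: input=5 -> V=0 FIRE
t=2: input=0 -> V=0
t=3: input=0 -> V=0
t=4: input=2 -> V=6
t=5: input=3 -> V=14
t=6: input=0 -> V=12
t=7: input=5 -> V=0 FIRE
t=8: input=5 -> V=0 FIRE
t=9: input=0 -> V=0
t=10: input=5 -> V=0 FIRE
t=11: input=3 -> V=9
t=12: input=3 -> V=0 FIRE
t=13: input=0 -> V=0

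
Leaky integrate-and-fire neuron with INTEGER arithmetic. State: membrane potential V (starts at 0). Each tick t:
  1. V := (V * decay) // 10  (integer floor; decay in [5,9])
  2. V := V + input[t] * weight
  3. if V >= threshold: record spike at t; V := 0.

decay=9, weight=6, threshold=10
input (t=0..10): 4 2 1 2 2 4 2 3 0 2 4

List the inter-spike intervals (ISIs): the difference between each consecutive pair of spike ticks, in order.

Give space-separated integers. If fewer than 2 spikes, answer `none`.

t=0: input=4 -> V=0 FIRE
t=1: input=2 -> V=0 FIRE
t=2: input=1 -> V=6
t=3: input=2 -> V=0 FIRE
t=4: input=2 -> V=0 FIRE
t=5: input=4 -> V=0 FIRE
t=6: input=2 -> V=0 FIRE
t=7: input=3 -> V=0 FIRE
t=8: input=0 -> V=0
t=9: input=2 -> V=0 FIRE
t=10: input=4 -> V=0 FIRE

Answer: 1 2 1 1 1 1 2 1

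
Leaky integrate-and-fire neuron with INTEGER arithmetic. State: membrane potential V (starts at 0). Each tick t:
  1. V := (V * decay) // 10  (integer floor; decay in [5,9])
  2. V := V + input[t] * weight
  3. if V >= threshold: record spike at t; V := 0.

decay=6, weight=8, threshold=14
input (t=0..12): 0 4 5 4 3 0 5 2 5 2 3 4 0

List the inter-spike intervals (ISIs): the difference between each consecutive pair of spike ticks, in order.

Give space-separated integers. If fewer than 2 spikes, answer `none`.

t=0: input=0 -> V=0
t=1: input=4 -> V=0 FIRE
t=2: input=5 -> V=0 FIRE
t=3: input=4 -> V=0 FIRE
t=4: input=3 -> V=0 FIRE
t=5: input=0 -> V=0
t=6: input=5 -> V=0 FIRE
t=7: input=2 -> V=0 FIRE
t=8: input=5 -> V=0 FIRE
t=9: input=2 -> V=0 FIRE
t=10: input=3 -> V=0 FIRE
t=11: input=4 -> V=0 FIRE
t=12: input=0 -> V=0

Answer: 1 1 1 2 1 1 1 1 1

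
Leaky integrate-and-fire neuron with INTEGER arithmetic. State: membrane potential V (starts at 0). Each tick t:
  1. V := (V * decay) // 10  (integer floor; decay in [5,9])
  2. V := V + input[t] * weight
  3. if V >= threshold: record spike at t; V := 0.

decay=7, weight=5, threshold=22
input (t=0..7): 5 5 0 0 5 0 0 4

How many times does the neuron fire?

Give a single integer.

Answer: 3

Derivation:
t=0: input=5 -> V=0 FIRE
t=1: input=5 -> V=0 FIRE
t=2: input=0 -> V=0
t=3: input=0 -> V=0
t=4: input=5 -> V=0 FIRE
t=5: input=0 -> V=0
t=6: input=0 -> V=0
t=7: input=4 -> V=20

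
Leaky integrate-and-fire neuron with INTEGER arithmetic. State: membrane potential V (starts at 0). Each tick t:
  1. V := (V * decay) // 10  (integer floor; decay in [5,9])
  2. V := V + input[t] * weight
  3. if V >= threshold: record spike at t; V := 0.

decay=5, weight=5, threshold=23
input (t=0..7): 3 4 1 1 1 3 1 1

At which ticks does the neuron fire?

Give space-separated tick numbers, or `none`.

Answer: 1

Derivation:
t=0: input=3 -> V=15
t=1: input=4 -> V=0 FIRE
t=2: input=1 -> V=5
t=3: input=1 -> V=7
t=4: input=1 -> V=8
t=5: input=3 -> V=19
t=6: input=1 -> V=14
t=7: input=1 -> V=12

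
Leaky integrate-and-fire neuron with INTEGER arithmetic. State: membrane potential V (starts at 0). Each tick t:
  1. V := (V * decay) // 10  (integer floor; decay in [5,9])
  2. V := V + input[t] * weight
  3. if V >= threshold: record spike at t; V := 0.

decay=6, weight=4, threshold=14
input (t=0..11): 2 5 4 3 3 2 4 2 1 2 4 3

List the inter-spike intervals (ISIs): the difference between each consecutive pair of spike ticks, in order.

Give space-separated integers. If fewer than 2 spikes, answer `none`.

t=0: input=2 -> V=8
t=1: input=5 -> V=0 FIRE
t=2: input=4 -> V=0 FIRE
t=3: input=3 -> V=12
t=4: input=3 -> V=0 FIRE
t=5: input=2 -> V=8
t=6: input=4 -> V=0 FIRE
t=7: input=2 -> V=8
t=8: input=1 -> V=8
t=9: input=2 -> V=12
t=10: input=4 -> V=0 FIRE
t=11: input=3 -> V=12

Answer: 1 2 2 4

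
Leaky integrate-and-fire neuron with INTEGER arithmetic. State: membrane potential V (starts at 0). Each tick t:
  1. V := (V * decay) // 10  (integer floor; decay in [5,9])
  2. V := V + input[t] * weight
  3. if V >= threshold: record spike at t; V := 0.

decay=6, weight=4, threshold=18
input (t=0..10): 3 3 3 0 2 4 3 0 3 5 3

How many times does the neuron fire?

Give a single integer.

Answer: 3

Derivation:
t=0: input=3 -> V=12
t=1: input=3 -> V=0 FIRE
t=2: input=3 -> V=12
t=3: input=0 -> V=7
t=4: input=2 -> V=12
t=5: input=4 -> V=0 FIRE
t=6: input=3 -> V=12
t=7: input=0 -> V=7
t=8: input=3 -> V=16
t=9: input=5 -> V=0 FIRE
t=10: input=3 -> V=12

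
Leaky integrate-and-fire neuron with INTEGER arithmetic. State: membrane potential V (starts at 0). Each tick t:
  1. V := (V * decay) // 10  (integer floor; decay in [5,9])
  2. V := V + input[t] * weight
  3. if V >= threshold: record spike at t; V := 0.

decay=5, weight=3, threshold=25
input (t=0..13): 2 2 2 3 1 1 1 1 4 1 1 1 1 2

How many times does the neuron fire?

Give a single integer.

Answer: 0

Derivation:
t=0: input=2 -> V=6
t=1: input=2 -> V=9
t=2: input=2 -> V=10
t=3: input=3 -> V=14
t=4: input=1 -> V=10
t=5: input=1 -> V=8
t=6: input=1 -> V=7
t=7: input=1 -> V=6
t=8: input=4 -> V=15
t=9: input=1 -> V=10
t=10: input=1 -> V=8
t=11: input=1 -> V=7
t=12: input=1 -> V=6
t=13: input=2 -> V=9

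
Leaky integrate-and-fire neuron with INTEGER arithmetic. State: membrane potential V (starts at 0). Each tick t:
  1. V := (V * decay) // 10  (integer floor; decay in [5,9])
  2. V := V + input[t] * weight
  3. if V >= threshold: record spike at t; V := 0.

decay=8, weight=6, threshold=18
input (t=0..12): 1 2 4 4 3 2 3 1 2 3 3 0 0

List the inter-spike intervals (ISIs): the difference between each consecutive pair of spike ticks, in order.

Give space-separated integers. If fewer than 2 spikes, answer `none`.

Answer: 1 1 2 3 1

Derivation:
t=0: input=1 -> V=6
t=1: input=2 -> V=16
t=2: input=4 -> V=0 FIRE
t=3: input=4 -> V=0 FIRE
t=4: input=3 -> V=0 FIRE
t=5: input=2 -> V=12
t=6: input=3 -> V=0 FIRE
t=7: input=1 -> V=6
t=8: input=2 -> V=16
t=9: input=3 -> V=0 FIRE
t=10: input=3 -> V=0 FIRE
t=11: input=0 -> V=0
t=12: input=0 -> V=0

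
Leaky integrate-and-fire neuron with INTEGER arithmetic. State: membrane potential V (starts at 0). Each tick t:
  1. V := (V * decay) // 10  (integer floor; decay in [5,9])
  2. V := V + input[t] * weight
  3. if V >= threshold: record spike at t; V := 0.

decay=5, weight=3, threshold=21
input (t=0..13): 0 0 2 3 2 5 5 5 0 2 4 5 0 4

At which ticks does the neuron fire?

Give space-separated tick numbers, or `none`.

t=0: input=0 -> V=0
t=1: input=0 -> V=0
t=2: input=2 -> V=6
t=3: input=3 -> V=12
t=4: input=2 -> V=12
t=5: input=5 -> V=0 FIRE
t=6: input=5 -> V=15
t=7: input=5 -> V=0 FIRE
t=8: input=0 -> V=0
t=9: input=2 -> V=6
t=10: input=4 -> V=15
t=11: input=5 -> V=0 FIRE
t=12: input=0 -> V=0
t=13: input=4 -> V=12

Answer: 5 7 11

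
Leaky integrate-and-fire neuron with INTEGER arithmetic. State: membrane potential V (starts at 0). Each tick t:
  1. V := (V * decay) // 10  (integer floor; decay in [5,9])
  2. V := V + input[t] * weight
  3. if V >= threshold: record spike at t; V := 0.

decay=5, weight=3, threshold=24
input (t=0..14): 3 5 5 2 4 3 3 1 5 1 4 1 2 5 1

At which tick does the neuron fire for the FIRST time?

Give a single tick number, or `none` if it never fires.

t=0: input=3 -> V=9
t=1: input=5 -> V=19
t=2: input=5 -> V=0 FIRE
t=3: input=2 -> V=6
t=4: input=4 -> V=15
t=5: input=3 -> V=16
t=6: input=3 -> V=17
t=7: input=1 -> V=11
t=8: input=5 -> V=20
t=9: input=1 -> V=13
t=10: input=4 -> V=18
t=11: input=1 -> V=12
t=12: input=2 -> V=12
t=13: input=5 -> V=21
t=14: input=1 -> V=13

Answer: 2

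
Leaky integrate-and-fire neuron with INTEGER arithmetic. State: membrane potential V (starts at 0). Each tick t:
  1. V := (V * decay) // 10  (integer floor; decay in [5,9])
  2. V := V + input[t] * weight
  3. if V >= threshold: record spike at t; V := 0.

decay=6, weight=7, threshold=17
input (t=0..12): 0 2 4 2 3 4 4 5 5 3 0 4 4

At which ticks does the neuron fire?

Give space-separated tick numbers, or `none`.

t=0: input=0 -> V=0
t=1: input=2 -> V=14
t=2: input=4 -> V=0 FIRE
t=3: input=2 -> V=14
t=4: input=3 -> V=0 FIRE
t=5: input=4 -> V=0 FIRE
t=6: input=4 -> V=0 FIRE
t=7: input=5 -> V=0 FIRE
t=8: input=5 -> V=0 FIRE
t=9: input=3 -> V=0 FIRE
t=10: input=0 -> V=0
t=11: input=4 -> V=0 FIRE
t=12: input=4 -> V=0 FIRE

Answer: 2 4 5 6 7 8 9 11 12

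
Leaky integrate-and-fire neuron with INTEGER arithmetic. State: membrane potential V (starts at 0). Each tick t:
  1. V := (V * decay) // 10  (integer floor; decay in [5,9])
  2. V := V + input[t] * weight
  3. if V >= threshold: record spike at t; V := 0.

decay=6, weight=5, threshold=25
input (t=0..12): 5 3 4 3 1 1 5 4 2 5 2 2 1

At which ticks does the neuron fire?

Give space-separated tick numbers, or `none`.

t=0: input=5 -> V=0 FIRE
t=1: input=3 -> V=15
t=2: input=4 -> V=0 FIRE
t=3: input=3 -> V=15
t=4: input=1 -> V=14
t=5: input=1 -> V=13
t=6: input=5 -> V=0 FIRE
t=7: input=4 -> V=20
t=8: input=2 -> V=22
t=9: input=5 -> V=0 FIRE
t=10: input=2 -> V=10
t=11: input=2 -> V=16
t=12: input=1 -> V=14

Answer: 0 2 6 9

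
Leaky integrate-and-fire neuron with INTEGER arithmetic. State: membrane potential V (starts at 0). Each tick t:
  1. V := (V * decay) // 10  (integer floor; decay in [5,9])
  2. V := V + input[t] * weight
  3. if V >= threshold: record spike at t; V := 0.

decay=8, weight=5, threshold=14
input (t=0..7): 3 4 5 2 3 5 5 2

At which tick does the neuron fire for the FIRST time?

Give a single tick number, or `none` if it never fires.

Answer: 0

Derivation:
t=0: input=3 -> V=0 FIRE
t=1: input=4 -> V=0 FIRE
t=2: input=5 -> V=0 FIRE
t=3: input=2 -> V=10
t=4: input=3 -> V=0 FIRE
t=5: input=5 -> V=0 FIRE
t=6: input=5 -> V=0 FIRE
t=7: input=2 -> V=10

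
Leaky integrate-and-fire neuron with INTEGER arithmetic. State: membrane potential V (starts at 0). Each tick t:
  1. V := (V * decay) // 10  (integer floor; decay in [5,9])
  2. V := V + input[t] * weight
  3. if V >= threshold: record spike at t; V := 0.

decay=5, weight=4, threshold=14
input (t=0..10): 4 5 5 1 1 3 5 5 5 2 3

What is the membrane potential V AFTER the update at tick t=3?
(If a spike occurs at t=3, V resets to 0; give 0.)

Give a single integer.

t=0: input=4 -> V=0 FIRE
t=1: input=5 -> V=0 FIRE
t=2: input=5 -> V=0 FIRE
t=3: input=1 -> V=4
t=4: input=1 -> V=6
t=5: input=3 -> V=0 FIRE
t=6: input=5 -> V=0 FIRE
t=7: input=5 -> V=0 FIRE
t=8: input=5 -> V=0 FIRE
t=9: input=2 -> V=8
t=10: input=3 -> V=0 FIRE

Answer: 4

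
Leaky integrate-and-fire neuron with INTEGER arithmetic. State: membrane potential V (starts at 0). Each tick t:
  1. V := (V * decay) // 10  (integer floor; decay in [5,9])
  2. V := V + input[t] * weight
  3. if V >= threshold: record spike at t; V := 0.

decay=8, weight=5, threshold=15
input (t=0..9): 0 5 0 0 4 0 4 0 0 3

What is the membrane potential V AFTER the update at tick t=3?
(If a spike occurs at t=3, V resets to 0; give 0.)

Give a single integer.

Answer: 0

Derivation:
t=0: input=0 -> V=0
t=1: input=5 -> V=0 FIRE
t=2: input=0 -> V=0
t=3: input=0 -> V=0
t=4: input=4 -> V=0 FIRE
t=5: input=0 -> V=0
t=6: input=4 -> V=0 FIRE
t=7: input=0 -> V=0
t=8: input=0 -> V=0
t=9: input=3 -> V=0 FIRE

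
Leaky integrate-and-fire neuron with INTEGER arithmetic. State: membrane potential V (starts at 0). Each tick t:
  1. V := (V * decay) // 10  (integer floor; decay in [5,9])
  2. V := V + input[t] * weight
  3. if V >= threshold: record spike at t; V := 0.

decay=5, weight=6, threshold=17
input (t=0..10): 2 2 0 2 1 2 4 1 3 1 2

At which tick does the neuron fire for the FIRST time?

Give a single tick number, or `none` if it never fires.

t=0: input=2 -> V=12
t=1: input=2 -> V=0 FIRE
t=2: input=0 -> V=0
t=3: input=2 -> V=12
t=4: input=1 -> V=12
t=5: input=2 -> V=0 FIRE
t=6: input=4 -> V=0 FIRE
t=7: input=1 -> V=6
t=8: input=3 -> V=0 FIRE
t=9: input=1 -> V=6
t=10: input=2 -> V=15

Answer: 1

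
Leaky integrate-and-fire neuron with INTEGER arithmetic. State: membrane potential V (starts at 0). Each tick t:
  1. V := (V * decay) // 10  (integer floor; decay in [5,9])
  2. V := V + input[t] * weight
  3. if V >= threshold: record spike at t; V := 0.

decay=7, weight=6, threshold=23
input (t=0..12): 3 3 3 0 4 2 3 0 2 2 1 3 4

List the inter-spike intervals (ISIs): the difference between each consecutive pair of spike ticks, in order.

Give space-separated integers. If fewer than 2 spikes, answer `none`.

t=0: input=3 -> V=18
t=1: input=3 -> V=0 FIRE
t=2: input=3 -> V=18
t=3: input=0 -> V=12
t=4: input=4 -> V=0 FIRE
t=5: input=2 -> V=12
t=6: input=3 -> V=0 FIRE
t=7: input=0 -> V=0
t=8: input=2 -> V=12
t=9: input=2 -> V=20
t=10: input=1 -> V=20
t=11: input=3 -> V=0 FIRE
t=12: input=4 -> V=0 FIRE

Answer: 3 2 5 1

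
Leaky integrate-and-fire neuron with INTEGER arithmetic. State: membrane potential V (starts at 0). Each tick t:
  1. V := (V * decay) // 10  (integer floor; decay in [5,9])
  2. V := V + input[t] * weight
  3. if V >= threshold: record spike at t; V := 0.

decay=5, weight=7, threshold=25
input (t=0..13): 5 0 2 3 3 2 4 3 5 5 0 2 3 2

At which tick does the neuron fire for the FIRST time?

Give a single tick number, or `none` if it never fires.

Answer: 0

Derivation:
t=0: input=5 -> V=0 FIRE
t=1: input=0 -> V=0
t=2: input=2 -> V=14
t=3: input=3 -> V=0 FIRE
t=4: input=3 -> V=21
t=5: input=2 -> V=24
t=6: input=4 -> V=0 FIRE
t=7: input=3 -> V=21
t=8: input=5 -> V=0 FIRE
t=9: input=5 -> V=0 FIRE
t=10: input=0 -> V=0
t=11: input=2 -> V=14
t=12: input=3 -> V=0 FIRE
t=13: input=2 -> V=14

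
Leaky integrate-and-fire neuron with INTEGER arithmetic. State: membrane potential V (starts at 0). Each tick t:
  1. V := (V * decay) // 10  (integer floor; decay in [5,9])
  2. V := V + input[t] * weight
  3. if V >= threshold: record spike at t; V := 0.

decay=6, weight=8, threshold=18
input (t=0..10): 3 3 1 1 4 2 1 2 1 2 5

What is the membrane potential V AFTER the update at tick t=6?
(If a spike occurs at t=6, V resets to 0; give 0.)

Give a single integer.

Answer: 17

Derivation:
t=0: input=3 -> V=0 FIRE
t=1: input=3 -> V=0 FIRE
t=2: input=1 -> V=8
t=3: input=1 -> V=12
t=4: input=4 -> V=0 FIRE
t=5: input=2 -> V=16
t=6: input=1 -> V=17
t=7: input=2 -> V=0 FIRE
t=8: input=1 -> V=8
t=9: input=2 -> V=0 FIRE
t=10: input=5 -> V=0 FIRE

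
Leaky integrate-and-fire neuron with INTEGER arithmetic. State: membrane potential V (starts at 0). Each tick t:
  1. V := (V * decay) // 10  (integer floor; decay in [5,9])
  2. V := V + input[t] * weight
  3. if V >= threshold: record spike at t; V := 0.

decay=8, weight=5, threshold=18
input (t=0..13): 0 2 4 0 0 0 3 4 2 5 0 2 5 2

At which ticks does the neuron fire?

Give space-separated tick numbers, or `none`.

t=0: input=0 -> V=0
t=1: input=2 -> V=10
t=2: input=4 -> V=0 FIRE
t=3: input=0 -> V=0
t=4: input=0 -> V=0
t=5: input=0 -> V=0
t=6: input=3 -> V=15
t=7: input=4 -> V=0 FIRE
t=8: input=2 -> V=10
t=9: input=5 -> V=0 FIRE
t=10: input=0 -> V=0
t=11: input=2 -> V=10
t=12: input=5 -> V=0 FIRE
t=13: input=2 -> V=10

Answer: 2 7 9 12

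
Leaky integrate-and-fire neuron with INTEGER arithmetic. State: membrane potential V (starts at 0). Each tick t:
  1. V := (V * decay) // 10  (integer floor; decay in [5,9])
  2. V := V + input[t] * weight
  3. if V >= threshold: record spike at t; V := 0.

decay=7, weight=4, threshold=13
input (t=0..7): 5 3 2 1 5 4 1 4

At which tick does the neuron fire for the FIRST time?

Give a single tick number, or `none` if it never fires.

t=0: input=5 -> V=0 FIRE
t=1: input=3 -> V=12
t=2: input=2 -> V=0 FIRE
t=3: input=1 -> V=4
t=4: input=5 -> V=0 FIRE
t=5: input=4 -> V=0 FIRE
t=6: input=1 -> V=4
t=7: input=4 -> V=0 FIRE

Answer: 0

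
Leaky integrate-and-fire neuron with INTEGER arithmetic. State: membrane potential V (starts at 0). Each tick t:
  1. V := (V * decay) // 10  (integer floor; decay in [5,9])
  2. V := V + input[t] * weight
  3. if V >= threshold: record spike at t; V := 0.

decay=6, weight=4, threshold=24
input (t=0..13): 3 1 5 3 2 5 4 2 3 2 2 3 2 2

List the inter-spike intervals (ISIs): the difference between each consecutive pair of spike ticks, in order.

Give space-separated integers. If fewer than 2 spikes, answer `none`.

Answer: 3 6

Derivation:
t=0: input=3 -> V=12
t=1: input=1 -> V=11
t=2: input=5 -> V=0 FIRE
t=3: input=3 -> V=12
t=4: input=2 -> V=15
t=5: input=5 -> V=0 FIRE
t=6: input=4 -> V=16
t=7: input=2 -> V=17
t=8: input=3 -> V=22
t=9: input=2 -> V=21
t=10: input=2 -> V=20
t=11: input=3 -> V=0 FIRE
t=12: input=2 -> V=8
t=13: input=2 -> V=12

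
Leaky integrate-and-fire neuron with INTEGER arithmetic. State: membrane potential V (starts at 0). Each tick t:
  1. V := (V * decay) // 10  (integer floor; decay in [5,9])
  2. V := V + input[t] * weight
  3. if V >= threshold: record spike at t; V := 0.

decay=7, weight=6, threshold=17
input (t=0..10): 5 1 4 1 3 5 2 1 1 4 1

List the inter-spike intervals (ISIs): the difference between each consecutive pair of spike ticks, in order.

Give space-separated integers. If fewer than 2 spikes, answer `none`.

Answer: 2 2 1 4

Derivation:
t=0: input=5 -> V=0 FIRE
t=1: input=1 -> V=6
t=2: input=4 -> V=0 FIRE
t=3: input=1 -> V=6
t=4: input=3 -> V=0 FIRE
t=5: input=5 -> V=0 FIRE
t=6: input=2 -> V=12
t=7: input=1 -> V=14
t=8: input=1 -> V=15
t=9: input=4 -> V=0 FIRE
t=10: input=1 -> V=6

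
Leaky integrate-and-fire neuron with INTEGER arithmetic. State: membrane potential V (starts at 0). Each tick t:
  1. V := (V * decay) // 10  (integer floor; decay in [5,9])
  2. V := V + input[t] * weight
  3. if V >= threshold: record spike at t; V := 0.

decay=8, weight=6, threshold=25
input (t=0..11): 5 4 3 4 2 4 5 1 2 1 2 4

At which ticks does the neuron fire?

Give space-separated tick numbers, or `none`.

t=0: input=5 -> V=0 FIRE
t=1: input=4 -> V=24
t=2: input=3 -> V=0 FIRE
t=3: input=4 -> V=24
t=4: input=2 -> V=0 FIRE
t=5: input=4 -> V=24
t=6: input=5 -> V=0 FIRE
t=7: input=1 -> V=6
t=8: input=2 -> V=16
t=9: input=1 -> V=18
t=10: input=2 -> V=0 FIRE
t=11: input=4 -> V=24

Answer: 0 2 4 6 10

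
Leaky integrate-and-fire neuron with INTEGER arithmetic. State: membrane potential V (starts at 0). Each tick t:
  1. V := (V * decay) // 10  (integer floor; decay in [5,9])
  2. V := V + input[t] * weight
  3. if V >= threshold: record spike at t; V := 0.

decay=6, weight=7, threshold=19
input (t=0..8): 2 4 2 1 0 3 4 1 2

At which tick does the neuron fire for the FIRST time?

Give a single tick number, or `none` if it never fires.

Answer: 1

Derivation:
t=0: input=2 -> V=14
t=1: input=4 -> V=0 FIRE
t=2: input=2 -> V=14
t=3: input=1 -> V=15
t=4: input=0 -> V=9
t=5: input=3 -> V=0 FIRE
t=6: input=4 -> V=0 FIRE
t=7: input=1 -> V=7
t=8: input=2 -> V=18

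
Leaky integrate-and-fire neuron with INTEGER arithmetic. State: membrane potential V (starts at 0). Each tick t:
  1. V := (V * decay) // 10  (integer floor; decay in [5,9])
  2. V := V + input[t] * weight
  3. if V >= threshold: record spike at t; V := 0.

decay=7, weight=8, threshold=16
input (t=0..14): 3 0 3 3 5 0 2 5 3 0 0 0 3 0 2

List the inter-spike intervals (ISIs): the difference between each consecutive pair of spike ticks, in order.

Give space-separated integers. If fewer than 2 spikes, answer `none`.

Answer: 2 1 1 2 1 1 4 2

Derivation:
t=0: input=3 -> V=0 FIRE
t=1: input=0 -> V=0
t=2: input=3 -> V=0 FIRE
t=3: input=3 -> V=0 FIRE
t=4: input=5 -> V=0 FIRE
t=5: input=0 -> V=0
t=6: input=2 -> V=0 FIRE
t=7: input=5 -> V=0 FIRE
t=8: input=3 -> V=0 FIRE
t=9: input=0 -> V=0
t=10: input=0 -> V=0
t=11: input=0 -> V=0
t=12: input=3 -> V=0 FIRE
t=13: input=0 -> V=0
t=14: input=2 -> V=0 FIRE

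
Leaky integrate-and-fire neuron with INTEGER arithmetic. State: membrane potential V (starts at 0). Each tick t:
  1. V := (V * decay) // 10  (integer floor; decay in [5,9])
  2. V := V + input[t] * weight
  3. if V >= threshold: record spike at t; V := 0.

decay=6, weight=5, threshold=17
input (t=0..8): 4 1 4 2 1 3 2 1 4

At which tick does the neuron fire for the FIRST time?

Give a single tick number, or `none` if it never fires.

t=0: input=4 -> V=0 FIRE
t=1: input=1 -> V=5
t=2: input=4 -> V=0 FIRE
t=3: input=2 -> V=10
t=4: input=1 -> V=11
t=5: input=3 -> V=0 FIRE
t=6: input=2 -> V=10
t=7: input=1 -> V=11
t=8: input=4 -> V=0 FIRE

Answer: 0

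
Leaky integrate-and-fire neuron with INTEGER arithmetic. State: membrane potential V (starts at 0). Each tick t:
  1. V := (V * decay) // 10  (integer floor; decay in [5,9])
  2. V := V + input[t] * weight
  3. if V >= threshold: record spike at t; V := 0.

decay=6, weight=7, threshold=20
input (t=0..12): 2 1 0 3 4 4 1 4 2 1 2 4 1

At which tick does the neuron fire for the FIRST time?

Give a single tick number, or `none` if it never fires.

Answer: 3

Derivation:
t=0: input=2 -> V=14
t=1: input=1 -> V=15
t=2: input=0 -> V=9
t=3: input=3 -> V=0 FIRE
t=4: input=4 -> V=0 FIRE
t=5: input=4 -> V=0 FIRE
t=6: input=1 -> V=7
t=7: input=4 -> V=0 FIRE
t=8: input=2 -> V=14
t=9: input=1 -> V=15
t=10: input=2 -> V=0 FIRE
t=11: input=4 -> V=0 FIRE
t=12: input=1 -> V=7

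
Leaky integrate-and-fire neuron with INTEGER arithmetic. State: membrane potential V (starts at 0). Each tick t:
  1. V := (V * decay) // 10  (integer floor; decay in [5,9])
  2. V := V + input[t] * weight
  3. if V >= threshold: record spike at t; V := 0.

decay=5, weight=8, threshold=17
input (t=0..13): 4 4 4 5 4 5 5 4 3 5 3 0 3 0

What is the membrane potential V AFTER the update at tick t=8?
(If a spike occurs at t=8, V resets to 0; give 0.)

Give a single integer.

Answer: 0

Derivation:
t=0: input=4 -> V=0 FIRE
t=1: input=4 -> V=0 FIRE
t=2: input=4 -> V=0 FIRE
t=3: input=5 -> V=0 FIRE
t=4: input=4 -> V=0 FIRE
t=5: input=5 -> V=0 FIRE
t=6: input=5 -> V=0 FIRE
t=7: input=4 -> V=0 FIRE
t=8: input=3 -> V=0 FIRE
t=9: input=5 -> V=0 FIRE
t=10: input=3 -> V=0 FIRE
t=11: input=0 -> V=0
t=12: input=3 -> V=0 FIRE
t=13: input=0 -> V=0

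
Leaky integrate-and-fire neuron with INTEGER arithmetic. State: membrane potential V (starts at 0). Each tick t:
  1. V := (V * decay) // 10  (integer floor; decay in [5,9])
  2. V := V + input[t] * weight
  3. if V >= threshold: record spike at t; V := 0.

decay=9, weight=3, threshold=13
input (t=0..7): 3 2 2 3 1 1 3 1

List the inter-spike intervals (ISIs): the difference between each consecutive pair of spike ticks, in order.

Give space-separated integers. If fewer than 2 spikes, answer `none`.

t=0: input=3 -> V=9
t=1: input=2 -> V=0 FIRE
t=2: input=2 -> V=6
t=3: input=3 -> V=0 FIRE
t=4: input=1 -> V=3
t=5: input=1 -> V=5
t=6: input=3 -> V=0 FIRE
t=7: input=1 -> V=3

Answer: 2 3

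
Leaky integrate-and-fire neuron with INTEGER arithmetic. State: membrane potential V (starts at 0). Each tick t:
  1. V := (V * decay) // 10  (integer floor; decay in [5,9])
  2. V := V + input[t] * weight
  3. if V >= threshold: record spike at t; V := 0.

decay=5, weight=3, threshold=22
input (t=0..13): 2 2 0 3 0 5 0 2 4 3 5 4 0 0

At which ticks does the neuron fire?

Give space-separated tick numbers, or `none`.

Answer: 10

Derivation:
t=0: input=2 -> V=6
t=1: input=2 -> V=9
t=2: input=0 -> V=4
t=3: input=3 -> V=11
t=4: input=0 -> V=5
t=5: input=5 -> V=17
t=6: input=0 -> V=8
t=7: input=2 -> V=10
t=8: input=4 -> V=17
t=9: input=3 -> V=17
t=10: input=5 -> V=0 FIRE
t=11: input=4 -> V=12
t=12: input=0 -> V=6
t=13: input=0 -> V=3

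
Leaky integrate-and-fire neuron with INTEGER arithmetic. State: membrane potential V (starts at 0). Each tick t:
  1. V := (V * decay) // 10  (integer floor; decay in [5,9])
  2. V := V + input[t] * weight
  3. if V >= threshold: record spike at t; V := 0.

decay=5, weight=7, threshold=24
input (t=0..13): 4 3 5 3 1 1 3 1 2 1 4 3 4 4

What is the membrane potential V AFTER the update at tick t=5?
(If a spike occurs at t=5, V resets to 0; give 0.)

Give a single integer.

t=0: input=4 -> V=0 FIRE
t=1: input=3 -> V=21
t=2: input=5 -> V=0 FIRE
t=3: input=3 -> V=21
t=4: input=1 -> V=17
t=5: input=1 -> V=15
t=6: input=3 -> V=0 FIRE
t=7: input=1 -> V=7
t=8: input=2 -> V=17
t=9: input=1 -> V=15
t=10: input=4 -> V=0 FIRE
t=11: input=3 -> V=21
t=12: input=4 -> V=0 FIRE
t=13: input=4 -> V=0 FIRE

Answer: 15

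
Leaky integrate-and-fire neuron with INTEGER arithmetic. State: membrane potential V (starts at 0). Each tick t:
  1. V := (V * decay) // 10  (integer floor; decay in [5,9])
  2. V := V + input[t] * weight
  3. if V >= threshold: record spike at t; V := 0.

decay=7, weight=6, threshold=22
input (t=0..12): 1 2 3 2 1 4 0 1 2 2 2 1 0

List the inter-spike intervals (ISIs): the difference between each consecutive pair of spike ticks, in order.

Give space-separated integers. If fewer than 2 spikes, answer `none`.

t=0: input=1 -> V=6
t=1: input=2 -> V=16
t=2: input=3 -> V=0 FIRE
t=3: input=2 -> V=12
t=4: input=1 -> V=14
t=5: input=4 -> V=0 FIRE
t=6: input=0 -> V=0
t=7: input=1 -> V=6
t=8: input=2 -> V=16
t=9: input=2 -> V=0 FIRE
t=10: input=2 -> V=12
t=11: input=1 -> V=14
t=12: input=0 -> V=9

Answer: 3 4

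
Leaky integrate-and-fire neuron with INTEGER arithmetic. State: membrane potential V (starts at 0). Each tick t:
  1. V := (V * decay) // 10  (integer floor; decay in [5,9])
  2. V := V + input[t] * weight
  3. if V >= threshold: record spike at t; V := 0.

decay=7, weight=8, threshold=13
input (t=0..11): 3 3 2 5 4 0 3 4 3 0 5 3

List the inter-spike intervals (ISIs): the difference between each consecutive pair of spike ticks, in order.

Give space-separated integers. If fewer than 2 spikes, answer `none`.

t=0: input=3 -> V=0 FIRE
t=1: input=3 -> V=0 FIRE
t=2: input=2 -> V=0 FIRE
t=3: input=5 -> V=0 FIRE
t=4: input=4 -> V=0 FIRE
t=5: input=0 -> V=0
t=6: input=3 -> V=0 FIRE
t=7: input=4 -> V=0 FIRE
t=8: input=3 -> V=0 FIRE
t=9: input=0 -> V=0
t=10: input=5 -> V=0 FIRE
t=11: input=3 -> V=0 FIRE

Answer: 1 1 1 1 2 1 1 2 1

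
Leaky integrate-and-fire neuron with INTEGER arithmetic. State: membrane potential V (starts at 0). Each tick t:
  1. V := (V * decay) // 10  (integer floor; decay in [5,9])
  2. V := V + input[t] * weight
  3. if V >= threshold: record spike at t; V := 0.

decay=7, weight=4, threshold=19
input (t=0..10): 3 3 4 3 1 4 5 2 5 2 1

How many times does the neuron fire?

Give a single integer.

t=0: input=3 -> V=12
t=1: input=3 -> V=0 FIRE
t=2: input=4 -> V=16
t=3: input=3 -> V=0 FIRE
t=4: input=1 -> V=4
t=5: input=4 -> V=18
t=6: input=5 -> V=0 FIRE
t=7: input=2 -> V=8
t=8: input=5 -> V=0 FIRE
t=9: input=2 -> V=8
t=10: input=1 -> V=9

Answer: 4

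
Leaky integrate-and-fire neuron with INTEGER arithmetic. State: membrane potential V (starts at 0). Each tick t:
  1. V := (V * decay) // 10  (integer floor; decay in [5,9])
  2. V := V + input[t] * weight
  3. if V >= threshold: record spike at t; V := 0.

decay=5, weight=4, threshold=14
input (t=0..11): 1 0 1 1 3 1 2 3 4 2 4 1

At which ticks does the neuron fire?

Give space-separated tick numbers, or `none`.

Answer: 4 7 8 10

Derivation:
t=0: input=1 -> V=4
t=1: input=0 -> V=2
t=2: input=1 -> V=5
t=3: input=1 -> V=6
t=4: input=3 -> V=0 FIRE
t=5: input=1 -> V=4
t=6: input=2 -> V=10
t=7: input=3 -> V=0 FIRE
t=8: input=4 -> V=0 FIRE
t=9: input=2 -> V=8
t=10: input=4 -> V=0 FIRE
t=11: input=1 -> V=4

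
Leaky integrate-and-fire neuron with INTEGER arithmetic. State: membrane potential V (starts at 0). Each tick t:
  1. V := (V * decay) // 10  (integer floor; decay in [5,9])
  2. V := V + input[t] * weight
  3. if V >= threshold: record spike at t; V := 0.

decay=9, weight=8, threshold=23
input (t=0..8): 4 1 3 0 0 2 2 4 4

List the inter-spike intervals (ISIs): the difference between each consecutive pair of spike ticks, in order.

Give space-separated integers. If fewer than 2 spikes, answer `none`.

Answer: 2 4 1 1

Derivation:
t=0: input=4 -> V=0 FIRE
t=1: input=1 -> V=8
t=2: input=3 -> V=0 FIRE
t=3: input=0 -> V=0
t=4: input=0 -> V=0
t=5: input=2 -> V=16
t=6: input=2 -> V=0 FIRE
t=7: input=4 -> V=0 FIRE
t=8: input=4 -> V=0 FIRE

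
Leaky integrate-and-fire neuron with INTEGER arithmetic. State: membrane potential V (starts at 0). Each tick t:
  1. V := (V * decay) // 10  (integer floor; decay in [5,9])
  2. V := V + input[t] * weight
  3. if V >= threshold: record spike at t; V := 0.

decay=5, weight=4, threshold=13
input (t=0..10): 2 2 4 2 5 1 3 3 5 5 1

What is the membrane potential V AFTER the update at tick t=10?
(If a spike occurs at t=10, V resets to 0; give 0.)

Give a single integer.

Answer: 4

Derivation:
t=0: input=2 -> V=8
t=1: input=2 -> V=12
t=2: input=4 -> V=0 FIRE
t=3: input=2 -> V=8
t=4: input=5 -> V=0 FIRE
t=5: input=1 -> V=4
t=6: input=3 -> V=0 FIRE
t=7: input=3 -> V=12
t=8: input=5 -> V=0 FIRE
t=9: input=5 -> V=0 FIRE
t=10: input=1 -> V=4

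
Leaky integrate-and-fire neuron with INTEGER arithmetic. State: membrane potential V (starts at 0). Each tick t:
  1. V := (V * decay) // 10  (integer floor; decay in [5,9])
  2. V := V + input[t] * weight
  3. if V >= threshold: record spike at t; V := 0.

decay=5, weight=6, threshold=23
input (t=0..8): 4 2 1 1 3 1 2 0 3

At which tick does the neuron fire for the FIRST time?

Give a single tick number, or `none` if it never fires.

Answer: 0

Derivation:
t=0: input=4 -> V=0 FIRE
t=1: input=2 -> V=12
t=2: input=1 -> V=12
t=3: input=1 -> V=12
t=4: input=3 -> V=0 FIRE
t=5: input=1 -> V=6
t=6: input=2 -> V=15
t=7: input=0 -> V=7
t=8: input=3 -> V=21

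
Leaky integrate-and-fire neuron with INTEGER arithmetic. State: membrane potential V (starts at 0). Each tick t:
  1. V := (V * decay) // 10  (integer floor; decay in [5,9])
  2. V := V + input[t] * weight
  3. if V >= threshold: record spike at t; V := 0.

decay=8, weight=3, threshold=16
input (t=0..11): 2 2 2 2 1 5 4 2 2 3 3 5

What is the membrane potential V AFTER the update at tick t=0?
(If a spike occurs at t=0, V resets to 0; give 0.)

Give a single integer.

t=0: input=2 -> V=6
t=1: input=2 -> V=10
t=2: input=2 -> V=14
t=3: input=2 -> V=0 FIRE
t=4: input=1 -> V=3
t=5: input=5 -> V=0 FIRE
t=6: input=4 -> V=12
t=7: input=2 -> V=15
t=8: input=2 -> V=0 FIRE
t=9: input=3 -> V=9
t=10: input=3 -> V=0 FIRE
t=11: input=5 -> V=15

Answer: 6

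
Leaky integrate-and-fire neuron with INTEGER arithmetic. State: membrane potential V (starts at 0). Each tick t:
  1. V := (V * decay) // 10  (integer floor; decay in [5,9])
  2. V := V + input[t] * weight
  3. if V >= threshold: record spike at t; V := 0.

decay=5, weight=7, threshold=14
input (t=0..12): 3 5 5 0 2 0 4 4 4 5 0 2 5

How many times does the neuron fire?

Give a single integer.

Answer: 10

Derivation:
t=0: input=3 -> V=0 FIRE
t=1: input=5 -> V=0 FIRE
t=2: input=5 -> V=0 FIRE
t=3: input=0 -> V=0
t=4: input=2 -> V=0 FIRE
t=5: input=0 -> V=0
t=6: input=4 -> V=0 FIRE
t=7: input=4 -> V=0 FIRE
t=8: input=4 -> V=0 FIRE
t=9: input=5 -> V=0 FIRE
t=10: input=0 -> V=0
t=11: input=2 -> V=0 FIRE
t=12: input=5 -> V=0 FIRE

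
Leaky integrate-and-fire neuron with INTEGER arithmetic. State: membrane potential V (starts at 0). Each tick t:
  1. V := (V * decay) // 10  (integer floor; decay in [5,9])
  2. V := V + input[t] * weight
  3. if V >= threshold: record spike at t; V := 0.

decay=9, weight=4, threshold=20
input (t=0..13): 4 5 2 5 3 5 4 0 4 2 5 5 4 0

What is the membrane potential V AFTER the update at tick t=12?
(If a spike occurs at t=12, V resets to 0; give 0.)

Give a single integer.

t=0: input=4 -> V=16
t=1: input=5 -> V=0 FIRE
t=2: input=2 -> V=8
t=3: input=5 -> V=0 FIRE
t=4: input=3 -> V=12
t=5: input=5 -> V=0 FIRE
t=6: input=4 -> V=16
t=7: input=0 -> V=14
t=8: input=4 -> V=0 FIRE
t=9: input=2 -> V=8
t=10: input=5 -> V=0 FIRE
t=11: input=5 -> V=0 FIRE
t=12: input=4 -> V=16
t=13: input=0 -> V=14

Answer: 16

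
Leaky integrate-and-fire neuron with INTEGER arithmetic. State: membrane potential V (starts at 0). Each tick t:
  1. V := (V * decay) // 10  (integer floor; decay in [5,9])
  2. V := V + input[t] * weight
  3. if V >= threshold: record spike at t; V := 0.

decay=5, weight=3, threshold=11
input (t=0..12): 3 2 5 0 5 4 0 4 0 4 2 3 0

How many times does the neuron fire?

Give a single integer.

Answer: 6

Derivation:
t=0: input=3 -> V=9
t=1: input=2 -> V=10
t=2: input=5 -> V=0 FIRE
t=3: input=0 -> V=0
t=4: input=5 -> V=0 FIRE
t=5: input=4 -> V=0 FIRE
t=6: input=0 -> V=0
t=7: input=4 -> V=0 FIRE
t=8: input=0 -> V=0
t=9: input=4 -> V=0 FIRE
t=10: input=2 -> V=6
t=11: input=3 -> V=0 FIRE
t=12: input=0 -> V=0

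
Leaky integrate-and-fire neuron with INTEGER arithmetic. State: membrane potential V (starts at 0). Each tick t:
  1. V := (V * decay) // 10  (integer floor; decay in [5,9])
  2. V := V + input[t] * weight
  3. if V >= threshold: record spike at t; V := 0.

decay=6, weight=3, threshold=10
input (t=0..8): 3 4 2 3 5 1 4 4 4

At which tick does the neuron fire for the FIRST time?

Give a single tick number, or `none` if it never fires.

t=0: input=3 -> V=9
t=1: input=4 -> V=0 FIRE
t=2: input=2 -> V=6
t=3: input=3 -> V=0 FIRE
t=4: input=5 -> V=0 FIRE
t=5: input=1 -> V=3
t=6: input=4 -> V=0 FIRE
t=7: input=4 -> V=0 FIRE
t=8: input=4 -> V=0 FIRE

Answer: 1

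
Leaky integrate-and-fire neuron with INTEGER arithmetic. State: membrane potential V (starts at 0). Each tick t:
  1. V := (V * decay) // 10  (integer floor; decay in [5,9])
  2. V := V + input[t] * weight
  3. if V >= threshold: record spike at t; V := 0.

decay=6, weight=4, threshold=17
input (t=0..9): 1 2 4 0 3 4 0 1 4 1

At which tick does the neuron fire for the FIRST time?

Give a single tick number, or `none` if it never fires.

Answer: 2

Derivation:
t=0: input=1 -> V=4
t=1: input=2 -> V=10
t=2: input=4 -> V=0 FIRE
t=3: input=0 -> V=0
t=4: input=3 -> V=12
t=5: input=4 -> V=0 FIRE
t=6: input=0 -> V=0
t=7: input=1 -> V=4
t=8: input=4 -> V=0 FIRE
t=9: input=1 -> V=4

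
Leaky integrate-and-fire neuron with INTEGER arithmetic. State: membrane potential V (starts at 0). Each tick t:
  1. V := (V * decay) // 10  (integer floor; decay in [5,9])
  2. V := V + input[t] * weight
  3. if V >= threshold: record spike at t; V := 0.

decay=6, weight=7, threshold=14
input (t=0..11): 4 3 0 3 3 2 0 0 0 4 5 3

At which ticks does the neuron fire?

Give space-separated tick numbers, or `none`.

t=0: input=4 -> V=0 FIRE
t=1: input=3 -> V=0 FIRE
t=2: input=0 -> V=0
t=3: input=3 -> V=0 FIRE
t=4: input=3 -> V=0 FIRE
t=5: input=2 -> V=0 FIRE
t=6: input=0 -> V=0
t=7: input=0 -> V=0
t=8: input=0 -> V=0
t=9: input=4 -> V=0 FIRE
t=10: input=5 -> V=0 FIRE
t=11: input=3 -> V=0 FIRE

Answer: 0 1 3 4 5 9 10 11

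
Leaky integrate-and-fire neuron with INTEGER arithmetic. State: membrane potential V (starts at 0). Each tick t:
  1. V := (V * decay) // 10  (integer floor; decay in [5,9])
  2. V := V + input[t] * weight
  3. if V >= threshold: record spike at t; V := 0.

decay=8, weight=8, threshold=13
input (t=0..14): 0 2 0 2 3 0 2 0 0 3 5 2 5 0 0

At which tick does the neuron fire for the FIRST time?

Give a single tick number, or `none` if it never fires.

t=0: input=0 -> V=0
t=1: input=2 -> V=0 FIRE
t=2: input=0 -> V=0
t=3: input=2 -> V=0 FIRE
t=4: input=3 -> V=0 FIRE
t=5: input=0 -> V=0
t=6: input=2 -> V=0 FIRE
t=7: input=0 -> V=0
t=8: input=0 -> V=0
t=9: input=3 -> V=0 FIRE
t=10: input=5 -> V=0 FIRE
t=11: input=2 -> V=0 FIRE
t=12: input=5 -> V=0 FIRE
t=13: input=0 -> V=0
t=14: input=0 -> V=0

Answer: 1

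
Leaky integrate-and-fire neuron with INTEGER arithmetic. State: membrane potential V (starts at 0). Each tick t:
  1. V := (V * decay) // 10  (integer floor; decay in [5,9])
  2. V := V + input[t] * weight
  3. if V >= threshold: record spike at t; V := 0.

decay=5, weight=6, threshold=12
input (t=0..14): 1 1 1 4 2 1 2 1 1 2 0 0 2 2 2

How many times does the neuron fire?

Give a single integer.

t=0: input=1 -> V=6
t=1: input=1 -> V=9
t=2: input=1 -> V=10
t=3: input=4 -> V=0 FIRE
t=4: input=2 -> V=0 FIRE
t=5: input=1 -> V=6
t=6: input=2 -> V=0 FIRE
t=7: input=1 -> V=6
t=8: input=1 -> V=9
t=9: input=2 -> V=0 FIRE
t=10: input=0 -> V=0
t=11: input=0 -> V=0
t=12: input=2 -> V=0 FIRE
t=13: input=2 -> V=0 FIRE
t=14: input=2 -> V=0 FIRE

Answer: 7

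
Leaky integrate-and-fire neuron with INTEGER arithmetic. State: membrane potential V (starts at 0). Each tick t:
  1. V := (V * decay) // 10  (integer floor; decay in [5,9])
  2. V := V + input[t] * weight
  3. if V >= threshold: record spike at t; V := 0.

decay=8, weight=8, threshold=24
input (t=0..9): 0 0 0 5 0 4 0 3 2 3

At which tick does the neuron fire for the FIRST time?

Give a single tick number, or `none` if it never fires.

t=0: input=0 -> V=0
t=1: input=0 -> V=0
t=2: input=0 -> V=0
t=3: input=5 -> V=0 FIRE
t=4: input=0 -> V=0
t=5: input=4 -> V=0 FIRE
t=6: input=0 -> V=0
t=7: input=3 -> V=0 FIRE
t=8: input=2 -> V=16
t=9: input=3 -> V=0 FIRE

Answer: 3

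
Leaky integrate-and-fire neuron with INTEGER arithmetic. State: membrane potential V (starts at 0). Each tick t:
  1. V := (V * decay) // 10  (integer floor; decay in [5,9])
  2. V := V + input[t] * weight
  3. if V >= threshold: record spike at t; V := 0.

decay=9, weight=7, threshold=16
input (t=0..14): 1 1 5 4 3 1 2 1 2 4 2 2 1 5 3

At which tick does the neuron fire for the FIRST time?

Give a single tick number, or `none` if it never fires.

t=0: input=1 -> V=7
t=1: input=1 -> V=13
t=2: input=5 -> V=0 FIRE
t=3: input=4 -> V=0 FIRE
t=4: input=3 -> V=0 FIRE
t=5: input=1 -> V=7
t=6: input=2 -> V=0 FIRE
t=7: input=1 -> V=7
t=8: input=2 -> V=0 FIRE
t=9: input=4 -> V=0 FIRE
t=10: input=2 -> V=14
t=11: input=2 -> V=0 FIRE
t=12: input=1 -> V=7
t=13: input=5 -> V=0 FIRE
t=14: input=3 -> V=0 FIRE

Answer: 2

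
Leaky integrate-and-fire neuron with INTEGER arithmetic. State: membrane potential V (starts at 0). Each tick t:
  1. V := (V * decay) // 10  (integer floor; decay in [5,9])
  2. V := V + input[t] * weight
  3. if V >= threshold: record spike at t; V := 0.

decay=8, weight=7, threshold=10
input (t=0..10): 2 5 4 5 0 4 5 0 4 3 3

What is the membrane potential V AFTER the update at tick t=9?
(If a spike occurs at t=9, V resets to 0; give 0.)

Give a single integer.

Answer: 0

Derivation:
t=0: input=2 -> V=0 FIRE
t=1: input=5 -> V=0 FIRE
t=2: input=4 -> V=0 FIRE
t=3: input=5 -> V=0 FIRE
t=4: input=0 -> V=0
t=5: input=4 -> V=0 FIRE
t=6: input=5 -> V=0 FIRE
t=7: input=0 -> V=0
t=8: input=4 -> V=0 FIRE
t=9: input=3 -> V=0 FIRE
t=10: input=3 -> V=0 FIRE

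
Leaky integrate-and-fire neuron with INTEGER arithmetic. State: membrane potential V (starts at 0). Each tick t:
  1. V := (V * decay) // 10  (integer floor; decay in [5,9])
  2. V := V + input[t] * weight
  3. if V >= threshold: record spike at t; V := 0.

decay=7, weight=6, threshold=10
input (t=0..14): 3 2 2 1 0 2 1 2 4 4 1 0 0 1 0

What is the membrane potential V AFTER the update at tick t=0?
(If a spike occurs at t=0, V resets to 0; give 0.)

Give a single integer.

Answer: 0

Derivation:
t=0: input=3 -> V=0 FIRE
t=1: input=2 -> V=0 FIRE
t=2: input=2 -> V=0 FIRE
t=3: input=1 -> V=6
t=4: input=0 -> V=4
t=5: input=2 -> V=0 FIRE
t=6: input=1 -> V=6
t=7: input=2 -> V=0 FIRE
t=8: input=4 -> V=0 FIRE
t=9: input=4 -> V=0 FIRE
t=10: input=1 -> V=6
t=11: input=0 -> V=4
t=12: input=0 -> V=2
t=13: input=1 -> V=7
t=14: input=0 -> V=4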